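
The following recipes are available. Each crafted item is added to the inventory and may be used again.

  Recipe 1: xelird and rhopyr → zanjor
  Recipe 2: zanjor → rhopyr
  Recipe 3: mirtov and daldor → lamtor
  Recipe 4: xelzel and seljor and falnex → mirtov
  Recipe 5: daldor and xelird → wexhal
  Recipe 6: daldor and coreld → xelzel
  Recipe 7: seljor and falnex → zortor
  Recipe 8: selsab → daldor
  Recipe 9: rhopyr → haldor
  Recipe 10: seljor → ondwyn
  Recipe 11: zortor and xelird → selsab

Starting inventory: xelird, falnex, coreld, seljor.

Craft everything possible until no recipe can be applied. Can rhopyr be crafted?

rhopyr would need zanjor (Recipe 2), but zanjor is never obtained.

No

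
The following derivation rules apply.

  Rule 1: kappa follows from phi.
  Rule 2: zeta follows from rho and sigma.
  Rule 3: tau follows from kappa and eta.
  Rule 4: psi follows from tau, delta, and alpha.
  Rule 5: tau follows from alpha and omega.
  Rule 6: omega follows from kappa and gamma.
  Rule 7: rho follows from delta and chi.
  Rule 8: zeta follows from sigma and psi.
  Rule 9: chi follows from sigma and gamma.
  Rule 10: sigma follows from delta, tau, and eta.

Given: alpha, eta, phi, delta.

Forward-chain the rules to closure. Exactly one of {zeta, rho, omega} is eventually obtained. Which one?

From phi, Rule 1 gives kappa.
kappa and eta hold, so tau follows (Rule 3).
From delta, tau, and eta, Rule 10 gives sigma.
From tau, delta, and alpha, Rule 4 gives psi.
sigma and psi hold, so zeta follows (Rule 8).
omega would need kappa and gamma (Rule 6), but gamma is never established. rho would need delta and chi (Rule 7), but chi is never established.

zeta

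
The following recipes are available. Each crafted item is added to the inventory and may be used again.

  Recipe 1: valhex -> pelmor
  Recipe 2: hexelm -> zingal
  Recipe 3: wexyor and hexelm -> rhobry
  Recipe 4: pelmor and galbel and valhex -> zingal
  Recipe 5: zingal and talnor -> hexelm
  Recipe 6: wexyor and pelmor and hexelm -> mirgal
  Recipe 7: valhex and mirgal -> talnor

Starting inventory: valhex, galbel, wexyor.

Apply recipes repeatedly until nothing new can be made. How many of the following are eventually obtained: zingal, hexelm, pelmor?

2

valhex -> pelmor (Recipe 1).
Using Recipe 4, pelmor, galbel, and valhex make zingal.
zingal: reached.
hexelm would need zingal and talnor (Recipe 5), but talnor is never obtained.
pelmor: reached.
Reached: zingal and pelmor — 2 of the 3.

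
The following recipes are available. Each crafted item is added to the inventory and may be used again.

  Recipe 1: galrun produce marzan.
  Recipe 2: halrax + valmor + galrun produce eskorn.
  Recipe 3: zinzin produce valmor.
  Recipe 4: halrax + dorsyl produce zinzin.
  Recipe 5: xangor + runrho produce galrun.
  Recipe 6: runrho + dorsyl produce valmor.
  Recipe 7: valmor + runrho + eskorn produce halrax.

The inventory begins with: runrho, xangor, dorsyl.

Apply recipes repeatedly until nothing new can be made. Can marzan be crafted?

Yes

xangor + runrho → galrun (Recipe 5).
galrun → marzan (Recipe 1).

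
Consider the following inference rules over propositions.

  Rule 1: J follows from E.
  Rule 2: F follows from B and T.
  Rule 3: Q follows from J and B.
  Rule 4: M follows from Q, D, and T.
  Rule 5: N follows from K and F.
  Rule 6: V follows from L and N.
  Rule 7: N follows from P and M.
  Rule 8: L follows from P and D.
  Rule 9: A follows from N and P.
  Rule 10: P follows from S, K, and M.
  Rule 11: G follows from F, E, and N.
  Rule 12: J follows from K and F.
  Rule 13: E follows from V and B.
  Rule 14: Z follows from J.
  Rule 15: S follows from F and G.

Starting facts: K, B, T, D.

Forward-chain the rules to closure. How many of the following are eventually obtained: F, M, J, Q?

B and T hold, so F follows (Rule 2).
K and F hold, so J follows (Rule 12).
J and B hold, so Q follows (Rule 3).
Q, D, and T hold, so M follows (Rule 4).
F: reached.
M: reached.
J: reached.
Q: reached.
All 4 are reached.

4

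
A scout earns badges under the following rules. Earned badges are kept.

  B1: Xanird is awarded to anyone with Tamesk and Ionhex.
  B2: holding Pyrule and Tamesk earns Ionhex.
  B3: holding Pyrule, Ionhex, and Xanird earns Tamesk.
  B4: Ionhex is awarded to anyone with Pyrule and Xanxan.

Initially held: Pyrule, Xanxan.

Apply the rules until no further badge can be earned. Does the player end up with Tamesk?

No

Tamesk would need Pyrule, Ionhex, and Xanird (B3), but Xanird is never earned.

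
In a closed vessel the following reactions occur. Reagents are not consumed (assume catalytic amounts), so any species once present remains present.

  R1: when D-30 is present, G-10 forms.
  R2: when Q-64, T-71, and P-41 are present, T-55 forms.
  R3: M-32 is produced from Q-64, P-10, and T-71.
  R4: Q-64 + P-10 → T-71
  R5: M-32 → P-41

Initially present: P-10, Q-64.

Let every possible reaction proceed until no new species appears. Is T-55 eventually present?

Yes

Q-64 and P-10 present → T-71 forms (R4).
Q-64, P-10, and T-71 present → M-32 forms (R3).
M-32 present → P-41 forms (R5).
Q-64, T-71, and P-41 present → T-55 forms (R2).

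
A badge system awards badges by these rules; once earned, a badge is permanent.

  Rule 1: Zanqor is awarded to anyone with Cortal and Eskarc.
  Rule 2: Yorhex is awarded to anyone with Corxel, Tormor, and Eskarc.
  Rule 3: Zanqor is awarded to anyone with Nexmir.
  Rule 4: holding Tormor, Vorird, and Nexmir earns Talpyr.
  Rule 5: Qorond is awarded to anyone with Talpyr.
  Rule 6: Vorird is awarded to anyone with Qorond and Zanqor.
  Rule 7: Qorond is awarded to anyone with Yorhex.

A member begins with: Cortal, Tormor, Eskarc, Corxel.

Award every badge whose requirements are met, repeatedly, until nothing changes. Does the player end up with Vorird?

Yes

With Corxel, Tormor, and Eskarc, Yorhex is earned (Rule 2).
With Cortal and Eskarc, Zanqor is earned (Rule 1).
With Yorhex, Qorond is earned (Rule 7).
With Qorond and Zanqor, Vorird is earned (Rule 6).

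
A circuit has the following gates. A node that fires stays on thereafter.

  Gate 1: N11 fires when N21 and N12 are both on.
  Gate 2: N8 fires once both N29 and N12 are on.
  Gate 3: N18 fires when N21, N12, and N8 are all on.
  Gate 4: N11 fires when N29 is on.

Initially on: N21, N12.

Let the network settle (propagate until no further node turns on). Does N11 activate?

N21 and N12 are on, so N11 fires (Gate 1).

Yes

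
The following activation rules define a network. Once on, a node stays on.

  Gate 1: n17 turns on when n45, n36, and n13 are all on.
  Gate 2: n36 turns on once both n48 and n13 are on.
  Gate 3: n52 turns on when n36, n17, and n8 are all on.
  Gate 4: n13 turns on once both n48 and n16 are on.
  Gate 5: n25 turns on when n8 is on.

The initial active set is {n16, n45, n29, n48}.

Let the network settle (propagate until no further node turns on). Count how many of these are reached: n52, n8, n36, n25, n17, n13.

3

n48 and n16 are on, so n13 turns on (Gate 4).
Gate 2: n48 and n13 on → n36 on.
Gate 1: n45, n36, and n13 on → n17 on.
n52 would need n36, n17, and n8 (Gate 3), but n8 never turns on.
No rule produces n8, and it is not given.
n36: reached.
n25 would need n8 (Gate 5), but n8 never turns on.
n17: reached.
n13: reached.
Reached: n36, n17, and n13 — 3 of the 6.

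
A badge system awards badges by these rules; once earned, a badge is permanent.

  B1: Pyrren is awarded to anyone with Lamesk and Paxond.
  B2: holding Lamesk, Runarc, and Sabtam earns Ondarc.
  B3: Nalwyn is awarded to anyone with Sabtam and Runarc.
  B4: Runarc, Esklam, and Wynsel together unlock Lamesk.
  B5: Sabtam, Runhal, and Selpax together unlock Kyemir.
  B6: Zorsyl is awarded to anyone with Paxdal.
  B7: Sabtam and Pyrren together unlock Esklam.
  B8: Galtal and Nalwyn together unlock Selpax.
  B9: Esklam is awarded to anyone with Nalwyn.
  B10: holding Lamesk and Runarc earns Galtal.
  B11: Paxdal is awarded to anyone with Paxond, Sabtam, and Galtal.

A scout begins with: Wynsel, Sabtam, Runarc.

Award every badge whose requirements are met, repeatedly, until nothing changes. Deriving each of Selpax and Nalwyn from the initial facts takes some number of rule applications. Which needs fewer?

Nalwyn

Nalwyn: With Sabtam and Runarc, Nalwyn is earned (B3). [1 rule application]
Selpax: With Sabtam and Runarc, Nalwyn is earned (B3). With Nalwyn, Esklam is earned (B9). With Runarc, Esklam, and Wynsel, Lamesk is earned (B4). With Lamesk and Runarc, Galtal is earned (B10). With Galtal and Nalwyn, Selpax is earned (B8). [5 rule applications]
Nalwyn needs fewer.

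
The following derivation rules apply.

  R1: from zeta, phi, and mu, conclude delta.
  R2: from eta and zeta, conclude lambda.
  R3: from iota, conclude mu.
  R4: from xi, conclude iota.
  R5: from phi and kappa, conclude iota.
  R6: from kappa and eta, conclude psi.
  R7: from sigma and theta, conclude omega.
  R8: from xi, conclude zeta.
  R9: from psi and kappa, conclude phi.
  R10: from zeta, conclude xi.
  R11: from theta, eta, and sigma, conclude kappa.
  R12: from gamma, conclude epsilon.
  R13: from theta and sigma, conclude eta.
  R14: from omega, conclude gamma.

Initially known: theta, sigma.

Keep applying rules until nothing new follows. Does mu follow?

Yes

From theta and sigma, R13 gives eta.
theta, eta, and sigma hold, so kappa follows (R11).
From kappa and eta, R6 gives psi.
From psi and kappa, R9 gives phi.
From phi and kappa, R5 gives iota.
iota holds, so mu follows (R3).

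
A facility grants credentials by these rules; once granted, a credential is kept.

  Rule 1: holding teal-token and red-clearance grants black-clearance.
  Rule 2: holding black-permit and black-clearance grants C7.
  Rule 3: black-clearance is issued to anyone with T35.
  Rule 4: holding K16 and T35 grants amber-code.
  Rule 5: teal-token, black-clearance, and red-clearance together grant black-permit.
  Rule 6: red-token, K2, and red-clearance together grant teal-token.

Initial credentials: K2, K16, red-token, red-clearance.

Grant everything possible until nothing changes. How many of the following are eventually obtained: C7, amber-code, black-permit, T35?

Holding red-token, K2, and red-clearance grants teal-token (Rule 6).
Holding teal-token and red-clearance grants black-clearance (Rule 1).
Holding teal-token, black-clearance, and red-clearance grants black-permit (Rule 5).
Holding black-permit and black-clearance grants C7 (Rule 2).
C7: reached.
amber-code would need K16 and T35 (Rule 4), but T35 is never granted.
black-permit: reached.
No rule produces T35, and it is not given.
Reached: C7 and black-permit — 2 of the 4.

2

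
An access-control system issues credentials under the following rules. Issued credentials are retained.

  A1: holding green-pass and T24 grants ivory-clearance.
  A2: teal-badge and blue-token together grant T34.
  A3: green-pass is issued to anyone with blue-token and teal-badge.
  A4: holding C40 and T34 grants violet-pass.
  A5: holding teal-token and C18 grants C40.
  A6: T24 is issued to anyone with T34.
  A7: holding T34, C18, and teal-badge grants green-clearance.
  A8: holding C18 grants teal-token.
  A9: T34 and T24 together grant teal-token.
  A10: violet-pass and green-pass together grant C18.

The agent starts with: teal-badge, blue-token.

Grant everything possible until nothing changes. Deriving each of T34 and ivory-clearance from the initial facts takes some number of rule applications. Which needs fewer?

T34: Holding teal-badge and blue-token grants T34 (A2). [1 rule application]
ivory-clearance: Holding teal-badge and blue-token grants T34 (A2). Holding blue-token and teal-badge grants green-pass (A3). Holding T34 grants T24 (A6). Holding green-pass and T24 grants ivory-clearance (A1). [4 rule applications]
T34 needs fewer.

T34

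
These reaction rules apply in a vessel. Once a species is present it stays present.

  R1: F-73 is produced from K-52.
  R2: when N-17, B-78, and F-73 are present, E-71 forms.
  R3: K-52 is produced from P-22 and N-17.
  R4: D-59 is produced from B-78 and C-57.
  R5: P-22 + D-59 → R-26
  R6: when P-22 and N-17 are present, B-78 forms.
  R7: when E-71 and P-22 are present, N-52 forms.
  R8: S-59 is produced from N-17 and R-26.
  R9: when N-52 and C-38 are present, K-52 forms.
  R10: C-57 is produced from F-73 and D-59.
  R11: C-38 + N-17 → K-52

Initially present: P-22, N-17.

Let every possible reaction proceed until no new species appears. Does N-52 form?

Yes

P-22 and N-17 present → B-78 forms (R6).
P-22 and N-17 present → K-52 forms (R3).
K-52 present → F-73 forms (R1).
N-17, B-78, and F-73 present → E-71 forms (R2).
E-71 and P-22 present → N-52 forms (R7).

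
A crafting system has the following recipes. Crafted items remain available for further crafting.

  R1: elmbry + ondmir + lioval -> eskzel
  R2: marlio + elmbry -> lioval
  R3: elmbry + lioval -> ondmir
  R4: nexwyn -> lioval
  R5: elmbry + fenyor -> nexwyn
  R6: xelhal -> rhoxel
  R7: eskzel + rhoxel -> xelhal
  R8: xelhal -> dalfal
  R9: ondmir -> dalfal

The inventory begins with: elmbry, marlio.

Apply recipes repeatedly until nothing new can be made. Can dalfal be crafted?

Yes

marlio + elmbry -> lioval (R2).
elmbry + lioval -> ondmir (R3).
ondmir -> dalfal (R9).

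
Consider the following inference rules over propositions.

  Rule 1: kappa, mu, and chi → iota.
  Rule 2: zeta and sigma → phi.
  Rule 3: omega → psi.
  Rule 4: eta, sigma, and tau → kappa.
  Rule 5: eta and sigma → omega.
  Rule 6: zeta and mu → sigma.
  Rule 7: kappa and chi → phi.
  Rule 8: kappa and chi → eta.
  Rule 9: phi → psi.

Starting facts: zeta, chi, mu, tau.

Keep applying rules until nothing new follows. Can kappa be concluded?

kappa would need eta, sigma, and tau (Rule 4), but eta is never established.

No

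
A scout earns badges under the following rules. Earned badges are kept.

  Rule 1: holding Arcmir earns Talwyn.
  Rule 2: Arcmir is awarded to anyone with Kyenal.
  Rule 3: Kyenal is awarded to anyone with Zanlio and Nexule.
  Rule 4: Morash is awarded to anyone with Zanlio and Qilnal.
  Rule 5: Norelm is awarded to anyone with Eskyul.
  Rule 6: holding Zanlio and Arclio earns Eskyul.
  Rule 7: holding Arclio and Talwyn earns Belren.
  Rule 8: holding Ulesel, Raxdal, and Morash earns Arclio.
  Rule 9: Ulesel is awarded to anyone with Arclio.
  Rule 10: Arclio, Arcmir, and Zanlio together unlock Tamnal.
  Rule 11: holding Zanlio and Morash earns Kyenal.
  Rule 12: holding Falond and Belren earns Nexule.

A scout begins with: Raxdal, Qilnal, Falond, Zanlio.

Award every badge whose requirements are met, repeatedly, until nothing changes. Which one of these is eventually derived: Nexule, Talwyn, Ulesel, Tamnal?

Talwyn

With Zanlio and Qilnal, Morash is earned (Rule 4).
With Zanlio and Morash, Kyenal is earned (Rule 11).
With Kyenal, Arcmir is earned (Rule 2).
With Arcmir, Talwyn is earned (Rule 1).
Nexule would need Falond and Belren (Rule 12), but Belren is never earned. Tamnal would need Arclio, Arcmir, and Zanlio (Rule 10), but Arclio is never earned. Ulesel would need Arclio (Rule 9), but Arclio is never earned.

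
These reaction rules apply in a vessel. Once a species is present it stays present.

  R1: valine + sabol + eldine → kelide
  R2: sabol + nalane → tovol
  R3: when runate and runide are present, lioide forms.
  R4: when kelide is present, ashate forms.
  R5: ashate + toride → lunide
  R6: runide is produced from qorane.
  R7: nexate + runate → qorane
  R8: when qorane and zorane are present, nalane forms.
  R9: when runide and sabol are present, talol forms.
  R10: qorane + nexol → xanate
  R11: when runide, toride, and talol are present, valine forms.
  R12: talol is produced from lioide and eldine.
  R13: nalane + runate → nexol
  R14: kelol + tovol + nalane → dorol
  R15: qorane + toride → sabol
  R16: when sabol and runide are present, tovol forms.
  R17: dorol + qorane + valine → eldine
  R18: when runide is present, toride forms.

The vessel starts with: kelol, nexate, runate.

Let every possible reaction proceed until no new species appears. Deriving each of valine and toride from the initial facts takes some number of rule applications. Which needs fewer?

toride: nexate and runate present → qorane forms (R7). qorane present → runide forms (R6). runide present → toride forms (R18). [3 rule applications]
valine: nexate and runate present → qorane forms (R7). qorane present → runide forms (R6). runide present → toride forms (R18). qorane and toride present → sabol forms (R15). runide and sabol present → talol forms (R9). runide, toride, and talol present → valine forms (R11). [6 rule applications]
toride needs fewer.

toride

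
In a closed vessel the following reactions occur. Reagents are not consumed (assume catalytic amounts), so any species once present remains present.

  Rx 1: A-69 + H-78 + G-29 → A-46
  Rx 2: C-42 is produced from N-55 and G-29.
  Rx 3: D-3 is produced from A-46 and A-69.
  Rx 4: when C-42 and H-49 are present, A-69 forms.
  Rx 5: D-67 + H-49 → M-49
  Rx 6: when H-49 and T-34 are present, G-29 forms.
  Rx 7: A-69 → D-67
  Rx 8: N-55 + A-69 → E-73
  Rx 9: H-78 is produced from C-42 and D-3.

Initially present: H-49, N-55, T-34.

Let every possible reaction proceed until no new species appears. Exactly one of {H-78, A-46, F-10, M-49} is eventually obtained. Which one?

H-49 and T-34 present → G-29 forms (Rx 6).
N-55 and G-29 present → C-42 forms (Rx 2).
C-42 and H-49 present → A-69 forms (Rx 4).
A-69 present → D-67 forms (Rx 7).
D-67 and H-49 present → M-49 forms (Rx 5).
H-78 would need C-42 and D-3 (Rx 9), but D-3 never forms. A-46 would need A-69, H-78, and G-29 (Rx 1), but H-78 never forms. No rule produces F-10, and it is not given.

M-49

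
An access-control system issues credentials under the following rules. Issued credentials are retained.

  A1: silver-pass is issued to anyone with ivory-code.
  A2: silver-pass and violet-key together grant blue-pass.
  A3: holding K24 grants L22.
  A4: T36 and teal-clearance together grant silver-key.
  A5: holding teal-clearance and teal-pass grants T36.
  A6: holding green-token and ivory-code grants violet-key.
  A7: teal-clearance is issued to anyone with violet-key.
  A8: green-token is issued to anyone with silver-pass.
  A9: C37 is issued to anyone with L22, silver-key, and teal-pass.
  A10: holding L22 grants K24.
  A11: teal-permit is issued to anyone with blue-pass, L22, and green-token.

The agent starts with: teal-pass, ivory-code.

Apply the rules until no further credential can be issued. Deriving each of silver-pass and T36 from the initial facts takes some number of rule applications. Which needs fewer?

silver-pass: Holding ivory-code grants silver-pass (A1). [1 rule application]
T36: Holding ivory-code grants silver-pass (A1). Holding silver-pass grants green-token (A8). Holding green-token and ivory-code grants violet-key (A6). Holding violet-key grants teal-clearance (A7). Holding teal-clearance and teal-pass grants T36 (A5). [5 rule applications]
silver-pass needs fewer.

silver-pass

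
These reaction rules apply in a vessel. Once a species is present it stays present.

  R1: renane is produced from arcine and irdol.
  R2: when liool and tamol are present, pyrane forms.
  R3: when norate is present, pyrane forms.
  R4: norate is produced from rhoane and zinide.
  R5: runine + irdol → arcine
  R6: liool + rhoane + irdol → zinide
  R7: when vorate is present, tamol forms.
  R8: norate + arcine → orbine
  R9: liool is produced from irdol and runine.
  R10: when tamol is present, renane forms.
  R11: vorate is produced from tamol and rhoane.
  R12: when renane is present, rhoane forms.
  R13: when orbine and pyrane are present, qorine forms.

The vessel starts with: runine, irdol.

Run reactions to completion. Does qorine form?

runine and irdol present → arcine forms (R5).
irdol and runine present → liool forms (R9).
arcine and irdol present → renane forms (R1).
renane present → rhoane forms (R12).
liool, rhoane, and irdol present → zinide forms (R6).
rhoane and zinide present → norate forms (R4).
norate and arcine present → orbine forms (R8).
norate present → pyrane forms (R3).
orbine and pyrane present → qorine forms (R13).

Yes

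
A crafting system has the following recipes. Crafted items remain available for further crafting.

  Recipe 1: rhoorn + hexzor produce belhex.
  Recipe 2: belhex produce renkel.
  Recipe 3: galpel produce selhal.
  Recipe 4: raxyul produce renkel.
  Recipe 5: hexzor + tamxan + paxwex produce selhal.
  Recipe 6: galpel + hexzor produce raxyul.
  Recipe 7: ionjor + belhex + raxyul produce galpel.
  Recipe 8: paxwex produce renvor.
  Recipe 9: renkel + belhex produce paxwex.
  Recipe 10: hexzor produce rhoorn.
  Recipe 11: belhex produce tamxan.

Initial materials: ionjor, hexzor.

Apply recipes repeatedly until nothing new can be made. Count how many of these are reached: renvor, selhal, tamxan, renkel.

Using Recipe 10, hexzor makes rhoorn.
rhoorn + hexzor → belhex (Recipe 1).
belhex → renkel (Recipe 2).
belhex → tamxan (Recipe 11).
Using Recipe 9, renkel and belhex make paxwex.
hexzor + tamxan + paxwex → selhal (Recipe 5).
paxwex → renvor (Recipe 8).
renvor: reached.
selhal: reached.
tamxan: reached.
renkel: reached.
All 4 are reached.

4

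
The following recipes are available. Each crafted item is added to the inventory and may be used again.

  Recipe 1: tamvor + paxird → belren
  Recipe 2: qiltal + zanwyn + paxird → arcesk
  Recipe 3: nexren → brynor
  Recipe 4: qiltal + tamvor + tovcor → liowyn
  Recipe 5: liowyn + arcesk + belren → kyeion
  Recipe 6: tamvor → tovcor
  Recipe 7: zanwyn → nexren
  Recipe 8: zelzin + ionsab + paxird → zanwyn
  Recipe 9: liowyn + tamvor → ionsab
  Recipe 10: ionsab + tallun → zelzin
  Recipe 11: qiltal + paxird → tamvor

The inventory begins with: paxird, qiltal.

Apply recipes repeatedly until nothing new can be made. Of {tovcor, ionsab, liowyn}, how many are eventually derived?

qiltal + paxird → tamvor (Recipe 11).
tamvor → tovcor (Recipe 6).
qiltal + tamvor + tovcor → liowyn (Recipe 4).
Using Recipe 9, liowyn and tamvor make ionsab.
tovcor: reached.
ionsab: reached.
liowyn: reached.
All 3 are reached.

3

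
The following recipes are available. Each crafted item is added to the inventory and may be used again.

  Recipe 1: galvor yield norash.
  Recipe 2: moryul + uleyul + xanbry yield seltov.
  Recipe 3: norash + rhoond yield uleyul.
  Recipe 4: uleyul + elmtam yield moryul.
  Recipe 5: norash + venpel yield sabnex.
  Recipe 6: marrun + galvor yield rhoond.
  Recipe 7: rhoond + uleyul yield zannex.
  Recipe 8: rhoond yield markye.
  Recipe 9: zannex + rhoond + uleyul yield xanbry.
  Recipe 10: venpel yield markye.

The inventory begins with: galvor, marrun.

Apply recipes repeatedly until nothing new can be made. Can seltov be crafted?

seltov would need moryul, uleyul, and xanbry (Recipe 2), but moryul is never obtained.

No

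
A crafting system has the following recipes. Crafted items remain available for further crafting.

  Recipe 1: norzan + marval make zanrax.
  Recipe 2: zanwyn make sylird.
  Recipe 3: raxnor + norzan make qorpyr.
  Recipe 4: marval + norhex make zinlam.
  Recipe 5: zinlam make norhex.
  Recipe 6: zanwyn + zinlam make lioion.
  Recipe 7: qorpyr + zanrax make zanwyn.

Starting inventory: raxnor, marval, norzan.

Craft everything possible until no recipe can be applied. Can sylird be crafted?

Yes

Using Recipe 1, norzan and marval make zanrax.
Using Recipe 3, raxnor and norzan make qorpyr.
Using Recipe 7, qorpyr and zanrax make zanwyn.
zanwyn → sylird (Recipe 2).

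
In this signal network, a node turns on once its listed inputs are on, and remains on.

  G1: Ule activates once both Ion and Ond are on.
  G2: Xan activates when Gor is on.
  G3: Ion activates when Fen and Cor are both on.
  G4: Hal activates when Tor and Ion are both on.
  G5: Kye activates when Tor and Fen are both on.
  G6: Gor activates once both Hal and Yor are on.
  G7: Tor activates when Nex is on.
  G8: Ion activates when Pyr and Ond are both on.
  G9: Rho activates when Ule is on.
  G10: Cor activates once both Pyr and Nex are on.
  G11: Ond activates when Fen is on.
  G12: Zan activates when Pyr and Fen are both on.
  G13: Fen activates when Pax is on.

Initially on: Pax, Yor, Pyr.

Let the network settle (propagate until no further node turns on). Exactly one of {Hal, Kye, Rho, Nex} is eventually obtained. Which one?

Rho

Pax is on, so Fen activates (G13).
G11: Fen on → Ond on.
Pyr and Ond are on, so Ion activates (G8).
Ion and Ond are on, so Ule activates (G1).
Ule is on, so Rho activates (G9).
No rule produces Nex, and it is not given. Hal would need Tor and Ion (G4), but Tor never turns on. Kye would need Tor and Fen (G5), but Tor never turns on.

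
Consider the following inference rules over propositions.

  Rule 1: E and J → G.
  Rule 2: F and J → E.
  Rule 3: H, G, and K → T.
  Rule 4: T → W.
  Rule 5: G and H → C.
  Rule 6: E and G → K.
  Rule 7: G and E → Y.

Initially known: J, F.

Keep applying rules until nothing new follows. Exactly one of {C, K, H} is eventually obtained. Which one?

F and J hold, so E follows (Rule 2).
From E and J, Rule 1 gives G.
E and G hold, so K follows (Rule 6).
C would need G and H (Rule 5), but H is never established. No rule produces H, and it is not given.

K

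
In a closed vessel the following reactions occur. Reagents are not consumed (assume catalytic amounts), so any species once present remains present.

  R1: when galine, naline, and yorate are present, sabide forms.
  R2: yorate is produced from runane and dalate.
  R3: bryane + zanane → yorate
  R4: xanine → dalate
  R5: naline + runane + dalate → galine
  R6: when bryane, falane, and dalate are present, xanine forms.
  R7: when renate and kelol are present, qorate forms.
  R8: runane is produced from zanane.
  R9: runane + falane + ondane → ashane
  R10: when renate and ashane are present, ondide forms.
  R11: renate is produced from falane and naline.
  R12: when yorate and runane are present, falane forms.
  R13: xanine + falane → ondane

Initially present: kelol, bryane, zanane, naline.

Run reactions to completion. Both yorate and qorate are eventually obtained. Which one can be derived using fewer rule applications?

yorate: bryane and zanane present → yorate forms (R3). [1 rule application]
qorate: zanane present → runane forms (R8). bryane and zanane present → yorate forms (R3). yorate and runane present → falane forms (R12). falane and naline present → renate forms (R11). renate and kelol present → qorate forms (R7). [5 rule applications]
yorate needs fewer.

yorate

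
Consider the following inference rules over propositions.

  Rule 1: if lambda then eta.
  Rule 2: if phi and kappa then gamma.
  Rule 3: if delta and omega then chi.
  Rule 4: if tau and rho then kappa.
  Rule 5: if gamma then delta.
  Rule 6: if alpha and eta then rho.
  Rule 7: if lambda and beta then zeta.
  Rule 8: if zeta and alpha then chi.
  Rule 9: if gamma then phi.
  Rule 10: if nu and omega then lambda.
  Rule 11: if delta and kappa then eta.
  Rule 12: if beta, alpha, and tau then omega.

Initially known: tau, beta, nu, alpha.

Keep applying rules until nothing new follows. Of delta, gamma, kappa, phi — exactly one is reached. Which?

kappa

beta, alpha, and tau hold, so omega follows (Rule 12).
nu and omega hold, so lambda follows (Rule 10).
lambda holds, so eta follows (Rule 1).
From alpha and eta, Rule 6 gives rho.
From tau and rho, Rule 4 gives kappa.
phi would need gamma (Rule 9), but gamma is never established. delta would need gamma (Rule 5), but gamma is never established. gamma would need phi and kappa (Rule 2), but phi is never established.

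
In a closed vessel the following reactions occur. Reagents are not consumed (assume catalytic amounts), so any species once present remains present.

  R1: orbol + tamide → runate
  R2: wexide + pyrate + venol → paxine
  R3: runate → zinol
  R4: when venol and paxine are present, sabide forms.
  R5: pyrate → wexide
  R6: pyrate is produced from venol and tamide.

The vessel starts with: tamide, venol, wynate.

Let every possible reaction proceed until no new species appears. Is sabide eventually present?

Yes

venol and tamide present → pyrate forms (R6).
pyrate present → wexide forms (R5).
wexide, pyrate, and venol present → paxine forms (R2).
venol and paxine present → sabide forms (R4).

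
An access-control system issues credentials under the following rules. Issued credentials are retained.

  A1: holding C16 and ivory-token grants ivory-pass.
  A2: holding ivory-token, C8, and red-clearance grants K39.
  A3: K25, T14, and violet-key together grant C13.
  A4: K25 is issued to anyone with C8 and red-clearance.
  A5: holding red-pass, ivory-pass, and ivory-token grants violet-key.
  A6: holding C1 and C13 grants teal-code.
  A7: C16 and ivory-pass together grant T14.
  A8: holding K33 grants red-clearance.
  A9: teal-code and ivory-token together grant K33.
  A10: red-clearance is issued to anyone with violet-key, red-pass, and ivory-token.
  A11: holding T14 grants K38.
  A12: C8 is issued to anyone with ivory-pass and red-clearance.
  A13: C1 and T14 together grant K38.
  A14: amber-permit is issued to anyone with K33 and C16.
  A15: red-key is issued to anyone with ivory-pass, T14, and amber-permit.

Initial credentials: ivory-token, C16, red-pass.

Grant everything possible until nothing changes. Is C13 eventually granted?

Holding C16 and ivory-token grants ivory-pass (A1).
Holding C16 and ivory-pass grants T14 (A7).
Holding red-pass, ivory-pass, and ivory-token grants violet-key (A5).
Holding violet-key, red-pass, and ivory-token grants red-clearance (A10).
Holding ivory-pass and red-clearance grants C8 (A12).
Holding C8 and red-clearance grants K25 (A4).
Holding K25, T14, and violet-key grants C13 (A3).

Yes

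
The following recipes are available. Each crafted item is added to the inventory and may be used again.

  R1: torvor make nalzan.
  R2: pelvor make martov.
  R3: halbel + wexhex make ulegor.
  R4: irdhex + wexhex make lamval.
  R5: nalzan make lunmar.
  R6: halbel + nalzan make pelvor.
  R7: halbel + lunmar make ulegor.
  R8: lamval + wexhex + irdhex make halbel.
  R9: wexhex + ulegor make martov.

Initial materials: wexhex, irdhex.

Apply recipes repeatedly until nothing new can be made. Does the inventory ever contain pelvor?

pelvor would need halbel and nalzan (R6), but nalzan is never obtained.

No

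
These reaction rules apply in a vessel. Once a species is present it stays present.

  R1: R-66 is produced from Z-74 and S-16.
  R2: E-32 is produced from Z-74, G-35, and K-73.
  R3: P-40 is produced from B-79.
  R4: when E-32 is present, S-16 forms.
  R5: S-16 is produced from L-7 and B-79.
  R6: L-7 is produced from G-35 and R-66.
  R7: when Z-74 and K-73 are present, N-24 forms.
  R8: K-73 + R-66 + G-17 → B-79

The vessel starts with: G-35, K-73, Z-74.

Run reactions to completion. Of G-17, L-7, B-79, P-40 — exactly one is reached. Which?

L-7

Z-74, G-35, and K-73 present → E-32 forms (R2).
E-32 present → S-16 forms (R4).
Z-74 and S-16 present → R-66 forms (R1).
G-35 and R-66 present → L-7 forms (R6).
P-40 would need B-79 (R3), but B-79 never forms. B-79 would need K-73, R-66, and G-17 (R8), but G-17 never forms. No rule produces G-17, and it is not given.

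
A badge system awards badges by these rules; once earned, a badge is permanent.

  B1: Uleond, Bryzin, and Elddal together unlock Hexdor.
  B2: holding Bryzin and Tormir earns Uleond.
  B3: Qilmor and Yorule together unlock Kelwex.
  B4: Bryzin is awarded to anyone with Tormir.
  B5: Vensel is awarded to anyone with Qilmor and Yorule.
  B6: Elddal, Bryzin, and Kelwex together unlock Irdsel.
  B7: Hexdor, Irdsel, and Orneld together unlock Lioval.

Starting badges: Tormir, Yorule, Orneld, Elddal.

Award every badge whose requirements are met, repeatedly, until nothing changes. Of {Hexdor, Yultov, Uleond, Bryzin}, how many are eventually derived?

3

With Tormir, Bryzin is earned (B4).
With Bryzin and Tormir, Uleond is earned (B2).
With Uleond, Bryzin, and Elddal, Hexdor is earned (B1).
Hexdor: reached.
No rule produces Yultov, and it is not given.
Uleond: reached.
Bryzin: reached.
Reached: Hexdor, Uleond, and Bryzin — 3 of the 4.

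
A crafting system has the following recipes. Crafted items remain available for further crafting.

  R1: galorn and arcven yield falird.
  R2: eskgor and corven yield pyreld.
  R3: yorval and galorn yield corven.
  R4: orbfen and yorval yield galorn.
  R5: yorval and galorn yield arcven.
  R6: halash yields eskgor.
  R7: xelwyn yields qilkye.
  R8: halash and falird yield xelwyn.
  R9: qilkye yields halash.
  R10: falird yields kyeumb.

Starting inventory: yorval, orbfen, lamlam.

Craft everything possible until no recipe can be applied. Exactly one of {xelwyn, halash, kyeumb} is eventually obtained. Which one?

orbfen and yorval → galorn (R4).
yorval and galorn → arcven (R5).
galorn and arcven → falird (R1).
falird → kyeumb (R10).
halash would need qilkye (R9), but qilkye is never obtained. xelwyn would need halash and falird (R8), but halash is never obtained.

kyeumb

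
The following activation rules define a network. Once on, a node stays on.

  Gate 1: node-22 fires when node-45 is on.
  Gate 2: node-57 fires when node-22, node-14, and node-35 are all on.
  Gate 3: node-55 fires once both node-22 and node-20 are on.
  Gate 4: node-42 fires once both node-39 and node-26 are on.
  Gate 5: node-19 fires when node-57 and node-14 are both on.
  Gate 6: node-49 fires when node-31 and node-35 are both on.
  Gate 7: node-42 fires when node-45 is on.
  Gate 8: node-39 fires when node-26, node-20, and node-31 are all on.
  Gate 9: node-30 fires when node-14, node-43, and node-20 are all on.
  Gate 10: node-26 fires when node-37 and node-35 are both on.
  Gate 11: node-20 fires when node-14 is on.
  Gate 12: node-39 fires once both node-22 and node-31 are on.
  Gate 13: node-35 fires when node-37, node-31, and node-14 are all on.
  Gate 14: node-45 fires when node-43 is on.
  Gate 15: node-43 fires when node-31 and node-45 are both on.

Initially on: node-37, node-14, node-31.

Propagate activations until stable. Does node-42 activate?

node-37, node-31, and node-14 are on, so node-35 fires (Gate 13).
node-14 is on, so node-20 fires (Gate 11).
Gate 10: node-37 and node-35 on → node-26 on.
Gate 8: node-26, node-20, and node-31 on → node-39 on.
node-39 and node-26 are on, so node-42 fires (Gate 4).

Yes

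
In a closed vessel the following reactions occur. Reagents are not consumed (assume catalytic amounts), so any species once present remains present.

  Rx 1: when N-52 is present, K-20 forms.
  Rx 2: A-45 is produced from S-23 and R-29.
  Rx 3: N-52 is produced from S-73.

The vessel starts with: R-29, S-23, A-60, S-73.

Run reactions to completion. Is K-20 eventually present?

Yes

S-73 present → N-52 forms (Rx 3).
N-52 present → K-20 forms (Rx 1).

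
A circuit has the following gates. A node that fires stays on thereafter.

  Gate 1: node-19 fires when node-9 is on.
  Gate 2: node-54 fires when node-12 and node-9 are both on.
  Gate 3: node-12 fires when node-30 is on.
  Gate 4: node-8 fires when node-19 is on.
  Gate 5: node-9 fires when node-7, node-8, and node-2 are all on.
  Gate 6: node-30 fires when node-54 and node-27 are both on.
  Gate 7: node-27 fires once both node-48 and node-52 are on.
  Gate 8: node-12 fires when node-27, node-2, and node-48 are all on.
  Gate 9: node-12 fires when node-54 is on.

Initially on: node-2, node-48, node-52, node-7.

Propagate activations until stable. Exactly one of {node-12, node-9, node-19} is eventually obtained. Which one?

node-48 and node-52 are on, so node-27 fires (Gate 7).
node-27, node-2, and node-48 are on, so node-12 fires (Gate 8).
node-19 would need node-9 (Gate 1), but node-9 never turns on. node-9 would need node-7, node-8, and node-2 (Gate 5), but node-8 never turns on.

node-12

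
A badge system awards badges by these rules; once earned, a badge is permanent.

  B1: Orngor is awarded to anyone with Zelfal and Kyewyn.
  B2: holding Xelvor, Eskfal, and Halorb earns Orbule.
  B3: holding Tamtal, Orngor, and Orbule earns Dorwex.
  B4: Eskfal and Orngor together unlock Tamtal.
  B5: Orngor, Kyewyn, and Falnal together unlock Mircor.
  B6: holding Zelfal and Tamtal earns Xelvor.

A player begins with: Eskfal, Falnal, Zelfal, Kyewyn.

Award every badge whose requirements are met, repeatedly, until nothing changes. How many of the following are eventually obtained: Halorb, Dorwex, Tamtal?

1

With Zelfal and Kyewyn, Orngor is earned (B1).
With Eskfal and Orngor, Tamtal is earned (B4).
No rule produces Halorb, and it is not given.
Dorwex would need Tamtal, Orngor, and Orbule (B3), but Orbule is never earned.
Tamtal: reached.
Reached: Tamtal — 1 of the 3.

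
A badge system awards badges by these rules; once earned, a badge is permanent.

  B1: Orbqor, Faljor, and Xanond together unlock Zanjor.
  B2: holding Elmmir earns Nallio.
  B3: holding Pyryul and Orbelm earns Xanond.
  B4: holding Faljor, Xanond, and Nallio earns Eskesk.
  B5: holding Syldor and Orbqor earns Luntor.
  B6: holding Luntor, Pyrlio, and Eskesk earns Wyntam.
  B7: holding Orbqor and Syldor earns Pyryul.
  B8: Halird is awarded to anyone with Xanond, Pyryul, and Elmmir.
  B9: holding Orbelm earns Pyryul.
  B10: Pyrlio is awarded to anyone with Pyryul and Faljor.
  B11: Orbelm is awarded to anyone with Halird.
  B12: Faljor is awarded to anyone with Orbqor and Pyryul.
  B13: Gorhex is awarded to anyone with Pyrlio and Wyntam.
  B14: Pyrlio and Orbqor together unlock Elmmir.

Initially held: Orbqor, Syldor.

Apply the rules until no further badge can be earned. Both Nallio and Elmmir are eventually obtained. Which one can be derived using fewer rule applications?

Elmmir

Elmmir: With Orbqor and Syldor, Pyryul is earned (B7). With Orbqor and Pyryul, Faljor is earned (B12). With Pyryul and Faljor, Pyrlio is earned (B10). With Pyrlio and Orbqor, Elmmir is earned (B14). [4 rule applications]
Nallio: With Orbqor and Syldor, Pyryul is earned (B7). With Orbqor and Pyryul, Faljor is earned (B12). With Pyryul and Faljor, Pyrlio is earned (B10). With Pyrlio and Orbqor, Elmmir is earned (B14). With Elmmir, Nallio is earned (B2). [5 rule applications]
Elmmir needs fewer.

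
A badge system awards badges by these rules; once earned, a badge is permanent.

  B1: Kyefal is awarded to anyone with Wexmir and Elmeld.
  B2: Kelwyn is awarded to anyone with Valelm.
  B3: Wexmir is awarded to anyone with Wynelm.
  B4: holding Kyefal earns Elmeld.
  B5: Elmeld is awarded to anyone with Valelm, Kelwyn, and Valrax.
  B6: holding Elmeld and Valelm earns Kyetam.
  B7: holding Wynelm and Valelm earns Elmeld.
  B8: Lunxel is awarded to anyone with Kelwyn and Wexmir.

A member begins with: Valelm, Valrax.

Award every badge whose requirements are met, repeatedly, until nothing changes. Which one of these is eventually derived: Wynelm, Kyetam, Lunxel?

Kyetam

With Valelm, Kelwyn is earned (B2).
With Valelm, Kelwyn, and Valrax, Elmeld is earned (B5).
With Elmeld and Valelm, Kyetam is earned (B6).
No rule produces Wynelm, and it is not given. Lunxel would need Kelwyn and Wexmir (B8), but Wexmir is never earned.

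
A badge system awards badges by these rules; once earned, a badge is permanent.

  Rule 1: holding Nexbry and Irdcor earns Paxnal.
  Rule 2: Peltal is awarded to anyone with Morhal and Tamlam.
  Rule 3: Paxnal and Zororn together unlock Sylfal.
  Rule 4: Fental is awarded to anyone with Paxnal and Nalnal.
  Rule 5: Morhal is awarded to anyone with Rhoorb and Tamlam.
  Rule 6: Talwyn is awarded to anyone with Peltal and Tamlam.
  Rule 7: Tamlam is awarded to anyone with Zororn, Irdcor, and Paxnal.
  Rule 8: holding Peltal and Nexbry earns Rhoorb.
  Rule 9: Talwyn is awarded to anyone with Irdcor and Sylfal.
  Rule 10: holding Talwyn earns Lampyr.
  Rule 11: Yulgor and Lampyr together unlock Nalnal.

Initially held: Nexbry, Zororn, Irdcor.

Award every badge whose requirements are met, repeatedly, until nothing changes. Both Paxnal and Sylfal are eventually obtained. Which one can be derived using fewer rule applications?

Paxnal: With Nexbry and Irdcor, Paxnal is earned (Rule 1). [1 rule application]
Sylfal: With Nexbry and Irdcor, Paxnal is earned (Rule 1). With Paxnal and Zororn, Sylfal is earned (Rule 3). [2 rule applications]
Paxnal needs fewer.

Paxnal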